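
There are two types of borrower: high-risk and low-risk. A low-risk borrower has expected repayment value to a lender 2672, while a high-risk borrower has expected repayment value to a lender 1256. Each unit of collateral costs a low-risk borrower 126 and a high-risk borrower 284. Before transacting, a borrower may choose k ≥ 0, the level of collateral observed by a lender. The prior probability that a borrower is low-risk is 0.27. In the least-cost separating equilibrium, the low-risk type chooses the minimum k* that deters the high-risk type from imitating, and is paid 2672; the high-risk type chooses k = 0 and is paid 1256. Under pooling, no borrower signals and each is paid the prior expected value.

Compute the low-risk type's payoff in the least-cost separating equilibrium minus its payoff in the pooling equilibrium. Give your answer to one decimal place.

Least-cost separating signal: k* solves 1256 = 2672 − 284·k*, so k* = (2672 − 1256)/284 ≈ 4.9859.
Low-risk type's separating payoff: 2672 − 126 × k* = 2672 − 126 × (2672 − 1256)/284 = 2672 − 178416/284 ≈ 2043.775.
Pooling payoff: 0.27 × 2672 + 0.73 × 1256 = 1638.32.
Difference: 2043.775 − 1638.32 = 405.455, i.e. 405.5 to one decimal place.
The low-risk type prefers to separate.

405.5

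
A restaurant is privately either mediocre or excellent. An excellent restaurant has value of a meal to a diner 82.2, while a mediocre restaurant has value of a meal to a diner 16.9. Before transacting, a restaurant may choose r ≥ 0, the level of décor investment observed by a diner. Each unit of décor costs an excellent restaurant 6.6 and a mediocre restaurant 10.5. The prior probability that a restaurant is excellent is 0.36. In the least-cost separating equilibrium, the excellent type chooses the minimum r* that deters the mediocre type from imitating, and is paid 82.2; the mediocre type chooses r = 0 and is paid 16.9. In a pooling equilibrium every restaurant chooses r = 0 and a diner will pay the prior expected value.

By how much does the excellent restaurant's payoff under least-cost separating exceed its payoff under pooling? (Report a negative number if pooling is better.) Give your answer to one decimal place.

Least-cost separating signal: r* solves 16.9 = 82.2 − 10.5·r*, so r* = (82.2 − 16.9)/10.5 ≈ 6.2190.
Excellent type's separating payoff: 82.2 − 6.6 × r* = 82.2 − 6.6 × (82.2 − 16.9)/10.5 = 82.2 − 430.98/10.5 ≈ 41.154.
Pooling payoff: 0.36 × 82.2 + 0.64 × 16.9 = 40.408.
Difference: 41.154 − 40.408 = 0.746, i.e. 0.7 to one decimal place.
The excellent type prefers to separate.

0.7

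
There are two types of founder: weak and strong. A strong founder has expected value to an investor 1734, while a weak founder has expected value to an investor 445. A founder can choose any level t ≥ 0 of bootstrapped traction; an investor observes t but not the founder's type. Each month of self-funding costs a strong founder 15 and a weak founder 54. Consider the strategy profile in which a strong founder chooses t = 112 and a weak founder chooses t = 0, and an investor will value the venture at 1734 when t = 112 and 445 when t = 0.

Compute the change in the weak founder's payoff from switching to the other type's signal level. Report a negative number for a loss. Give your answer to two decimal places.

-4759.00

Playing t = 0 the weak founder receives 445.
Deviating to t = 112 brings payment 1734 at cost 54 × 112 = 6048, netting -4314.
Gain from deviating: -4314 − 445 = -4759.00.
The gain is negative, so the weak type's incentive-compatibility constraint is satisfied.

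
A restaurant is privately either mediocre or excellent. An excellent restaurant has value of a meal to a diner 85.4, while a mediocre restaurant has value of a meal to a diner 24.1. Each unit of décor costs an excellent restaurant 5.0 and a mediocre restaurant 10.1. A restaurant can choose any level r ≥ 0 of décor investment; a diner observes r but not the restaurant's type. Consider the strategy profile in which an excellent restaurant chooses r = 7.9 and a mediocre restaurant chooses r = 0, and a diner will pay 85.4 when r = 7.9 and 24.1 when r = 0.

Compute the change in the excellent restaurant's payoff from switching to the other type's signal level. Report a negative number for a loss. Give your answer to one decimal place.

-21.8

Playing r = 7.9 the excellent restaurant receives 85.4 − 5.0 × 7.9 = 45.9.
Deviating to r = 0 yields 24.1 instead.
Gain from deviating: 24.1 − 45.9 = -21.8.
The gain is negative, so the excellent type's incentive-compatibility constraint is satisfied.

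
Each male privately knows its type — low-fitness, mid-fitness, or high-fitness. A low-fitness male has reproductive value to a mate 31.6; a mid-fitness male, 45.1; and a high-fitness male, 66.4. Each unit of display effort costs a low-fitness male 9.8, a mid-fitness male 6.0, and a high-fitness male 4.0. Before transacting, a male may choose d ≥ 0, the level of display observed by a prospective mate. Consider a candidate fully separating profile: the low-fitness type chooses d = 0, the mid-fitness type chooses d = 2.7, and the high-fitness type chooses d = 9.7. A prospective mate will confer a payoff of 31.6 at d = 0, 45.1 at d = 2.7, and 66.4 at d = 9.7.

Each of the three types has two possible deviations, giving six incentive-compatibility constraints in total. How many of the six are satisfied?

3

Low-fitness (own payoff 31.6): to d=2.7 gives 45.1 − 9.8×2.7 = 18.64 → no gain ✓; to d=9.7 gives 66.4 − 9.8×9.7 = -28.66 → no gain ✓.
High-fitness (own payoff 66.4 − 4.0×9.7 = 27.6): to d=0 gives 31.6 → profitable ✗; to d=2.7 gives 45.1 − 4.0×2.7 = 34.3 → profitable ✗.
Mid-fitness (own payoff 45.1 − 6.0×2.7 = 28.9): to d=0 gives 31.6 → profitable ✗; to d=9.7 gives 66.4 − 6.0×9.7 = 8.2 → no gain ✓.
3 of the 6 constraints hold; not an equilibrium.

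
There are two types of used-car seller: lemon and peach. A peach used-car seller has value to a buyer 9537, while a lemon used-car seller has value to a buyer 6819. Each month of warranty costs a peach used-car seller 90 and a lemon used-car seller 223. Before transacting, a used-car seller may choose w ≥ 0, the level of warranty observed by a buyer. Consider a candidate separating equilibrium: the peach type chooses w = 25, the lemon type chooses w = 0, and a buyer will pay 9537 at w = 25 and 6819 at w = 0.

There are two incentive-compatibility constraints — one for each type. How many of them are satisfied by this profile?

2

Lemon type: stay at 0 → 6819; mimic → 9537 − 223 × 25 = 3962. IC holds (6819 ≥ 3962).
Peach type: signal → 9537 − 90 × 25 = 7287; deviate to 0 → 6819. IC holds (7287 ≥ 6819).
2 of 2 constraints hold, so this is a separating equilibrium.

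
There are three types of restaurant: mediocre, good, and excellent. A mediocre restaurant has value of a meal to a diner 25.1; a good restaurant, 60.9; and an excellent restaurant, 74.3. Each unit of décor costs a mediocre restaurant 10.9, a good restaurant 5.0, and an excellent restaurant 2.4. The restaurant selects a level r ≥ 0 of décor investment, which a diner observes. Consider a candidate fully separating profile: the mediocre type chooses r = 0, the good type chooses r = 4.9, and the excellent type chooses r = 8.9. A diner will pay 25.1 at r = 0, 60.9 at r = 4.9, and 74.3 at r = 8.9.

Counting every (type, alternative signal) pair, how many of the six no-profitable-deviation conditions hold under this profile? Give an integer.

Excellent (own payoff 74.3 − 2.4×8.9 = 52.94): to r=0 gives 25.1 → no gain ✓; to r=4.9 gives 60.9 − 2.4×4.9 = 49.14 → no gain ✓.
Good (own payoff 60.9 − 5.0×4.9 = 36.4): to r=0 gives 25.1 → no gain ✓; to r=8.9 gives 74.3 − 5.0×8.9 = 29.8 → no gain ✓.
Mediocre (own payoff 25.1): to r=4.9 gives 60.9 − 10.9×4.9 = 7.49 → no gain ✓; to r=8.9 gives 74.3 − 10.9×8.9 = -22.71 → no gain ✓.
6 of the 6 constraints hold; this profile is a separating equilibrium.

6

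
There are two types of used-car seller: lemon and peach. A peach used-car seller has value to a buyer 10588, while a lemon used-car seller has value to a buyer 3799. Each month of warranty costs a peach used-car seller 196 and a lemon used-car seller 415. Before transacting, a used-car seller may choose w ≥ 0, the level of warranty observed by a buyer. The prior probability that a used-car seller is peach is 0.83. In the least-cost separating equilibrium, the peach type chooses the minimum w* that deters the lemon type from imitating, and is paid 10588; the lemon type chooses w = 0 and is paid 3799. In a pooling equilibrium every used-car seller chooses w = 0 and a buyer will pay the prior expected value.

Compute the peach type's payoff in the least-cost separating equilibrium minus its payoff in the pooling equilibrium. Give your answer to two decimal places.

-2052.24

Least-cost separating signal: w* solves 3799 = 10588 − 415·w*, so w* = (10588 − 3799)/415 ≈ 16.3590.
Peach type's separating payoff: 10588 − 196 × w* = 10588 − 196 × (10588 − 3799)/415 = 10588 − 1330644/415 ≈ 7381.6289.
Pooling payoff: 0.83 × 10588 + 0.17 × 3799 = 9433.87.
Difference: 7381.6289 − 9433.87 = -2052.2411, i.e. -2052.24 to two decimal places.
The peach type would prefer the pooling outcome.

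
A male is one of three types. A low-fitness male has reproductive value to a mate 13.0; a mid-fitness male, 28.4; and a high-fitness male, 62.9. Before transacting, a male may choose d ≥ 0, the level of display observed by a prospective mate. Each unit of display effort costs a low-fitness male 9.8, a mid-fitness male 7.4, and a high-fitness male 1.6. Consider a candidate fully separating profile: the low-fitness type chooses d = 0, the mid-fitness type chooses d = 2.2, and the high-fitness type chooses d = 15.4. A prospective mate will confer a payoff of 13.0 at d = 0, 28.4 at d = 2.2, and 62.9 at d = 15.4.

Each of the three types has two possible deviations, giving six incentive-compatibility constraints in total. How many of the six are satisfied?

5

Low-fitness (own payoff 13.0): to d=2.2 gives 28.4 − 9.8×2.2 = 6.84 → no gain ✓; to d=15.4 gives 62.9 − 9.8×15.4 = -88.02 → no gain ✓.
High-fitness (own payoff 62.9 − 1.6×15.4 = 38.26): to d=0 gives 13.0 → no gain ✓; to d=2.2 gives 28.4 − 1.6×2.2 = 24.88 → no gain ✓.
Mid-fitness (own payoff 28.4 − 7.4×2.2 = 12.12): to d=0 gives 13.0 → profitable ✗; to d=15.4 gives 62.9 − 7.4×15.4 = -51.06 → no gain ✓.
5 of the 6 constraints hold; not an equilibrium.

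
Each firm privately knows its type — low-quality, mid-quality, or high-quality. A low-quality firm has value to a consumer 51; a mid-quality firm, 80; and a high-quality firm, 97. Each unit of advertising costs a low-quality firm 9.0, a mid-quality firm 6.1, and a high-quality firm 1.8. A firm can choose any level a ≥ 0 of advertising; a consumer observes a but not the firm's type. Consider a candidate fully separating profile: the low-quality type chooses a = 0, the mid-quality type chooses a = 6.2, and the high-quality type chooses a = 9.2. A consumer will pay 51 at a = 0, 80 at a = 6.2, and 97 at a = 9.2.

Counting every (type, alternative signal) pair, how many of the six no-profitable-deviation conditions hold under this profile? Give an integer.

Low-quality (own payoff 51): to a=6.2 gives 80 − 9.0×6.2 = 24.2 → no gain ✓; to a=9.2 gives 97 − 9.0×9.2 = 14.2 → no gain ✓.
High-quality (own payoff 97 − 1.8×9.2 = 80.44): to a=0 gives 51 → no gain ✓; to a=6.2 gives 80 − 1.8×6.2 = 68.84 → no gain ✓.
Mid-quality (own payoff 80 − 6.1×6.2 = 42.18): to a=0 gives 51 → profitable ✗; to a=9.2 gives 97 − 6.1×9.2 = 40.88 → no gain ✓.
5 of the 6 constraints hold; not an equilibrium.

5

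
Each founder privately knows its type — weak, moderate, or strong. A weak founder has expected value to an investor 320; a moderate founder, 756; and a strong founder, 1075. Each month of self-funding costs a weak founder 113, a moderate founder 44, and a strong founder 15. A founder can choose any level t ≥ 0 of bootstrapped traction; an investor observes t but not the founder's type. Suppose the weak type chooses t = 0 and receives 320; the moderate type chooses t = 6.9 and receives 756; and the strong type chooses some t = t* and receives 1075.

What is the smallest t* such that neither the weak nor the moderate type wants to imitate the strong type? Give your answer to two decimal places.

14.15

Moderate type (on-path payoff 756 − 44×6.9 = 452.4) won't mimic when 452.4 ≥ 1075 − 44·t*, i.e. t* ≥ 14.15.
Weak type (on-path payoff 320) won't mimic when 320 ≥ 1075 − 113·t*, i.e. t* ≥ 6.68.
Both must hold, so t* = max(6.68, 14.15) = 14.15. The moderate type's constraint binds.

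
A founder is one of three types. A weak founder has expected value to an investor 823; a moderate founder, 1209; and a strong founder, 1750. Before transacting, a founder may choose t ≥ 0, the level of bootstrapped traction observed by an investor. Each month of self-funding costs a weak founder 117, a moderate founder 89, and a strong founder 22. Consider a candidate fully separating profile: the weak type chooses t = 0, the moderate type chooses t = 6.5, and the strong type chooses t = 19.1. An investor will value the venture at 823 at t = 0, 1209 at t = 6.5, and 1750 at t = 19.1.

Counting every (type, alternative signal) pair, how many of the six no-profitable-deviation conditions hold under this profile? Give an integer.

5

Strong (own payoff 1750 − 22×19.1 = 1329.8): to t=0 gives 823 → no gain ✓; to t=6.5 gives 1209 − 22×6.5 = 1066 → no gain ✓.
Weak (own payoff 823): to t=6.5 gives 1209 − 117×6.5 = 448.5 → no gain ✓; to t=19.1 gives 1750 − 117×19.1 = -484.7 → no gain ✓.
Moderate (own payoff 1209 − 89×6.5 = 630.5): to t=0 gives 823 → profitable ✗; to t=19.1 gives 1750 − 89×19.1 = 50.1 → no gain ✓.
5 of the 6 constraints hold; not an equilibrium.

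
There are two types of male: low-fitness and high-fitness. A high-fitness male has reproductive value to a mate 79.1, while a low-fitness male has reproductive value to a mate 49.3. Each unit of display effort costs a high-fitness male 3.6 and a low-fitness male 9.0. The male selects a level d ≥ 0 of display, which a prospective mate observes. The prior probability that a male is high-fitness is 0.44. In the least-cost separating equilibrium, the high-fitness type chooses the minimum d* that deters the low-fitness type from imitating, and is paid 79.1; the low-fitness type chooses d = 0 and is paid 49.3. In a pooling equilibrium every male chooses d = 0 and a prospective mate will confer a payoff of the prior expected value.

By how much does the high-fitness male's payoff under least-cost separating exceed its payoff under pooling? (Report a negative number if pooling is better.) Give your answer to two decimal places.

4.77

Least-cost separating signal: d* solves 49.3 = 79.1 − 9.0·d*, so d* = (79.1 − 49.3)/9.0 ≈ 3.3111.
High-fitness type's separating payoff: 79.1 − 3.6 × d* = 79.1 − 3.6 × (79.1 − 49.3)/9.0 = 79.1 − 107.28/9.0 = 67.18.
Pooling payoff: 0.44 × 79.1 + 0.56 × 49.3 = 62.412.
Difference: 67.18 − 62.412 = 4.768, i.e. 4.77 to two decimal places.
The high-fitness type prefers to separate.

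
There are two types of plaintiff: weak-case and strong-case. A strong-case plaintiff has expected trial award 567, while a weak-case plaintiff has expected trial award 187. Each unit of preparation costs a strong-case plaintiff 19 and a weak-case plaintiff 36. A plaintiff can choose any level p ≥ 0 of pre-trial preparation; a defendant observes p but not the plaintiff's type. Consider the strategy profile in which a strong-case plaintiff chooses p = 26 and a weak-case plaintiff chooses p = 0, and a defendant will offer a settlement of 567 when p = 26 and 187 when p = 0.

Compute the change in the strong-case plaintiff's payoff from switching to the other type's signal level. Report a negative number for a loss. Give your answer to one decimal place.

114.0

Playing p = 26 the strong-case plaintiff receives 567 − 19 × 26 = 73.
Deviating to p = 0 yields 187 instead.
Gain from deviating: 187 − 73 = 114.0.
The gain is positive, so the strong-case type's incentive-compatibility constraint is violated — this profile is not a separating equilibrium.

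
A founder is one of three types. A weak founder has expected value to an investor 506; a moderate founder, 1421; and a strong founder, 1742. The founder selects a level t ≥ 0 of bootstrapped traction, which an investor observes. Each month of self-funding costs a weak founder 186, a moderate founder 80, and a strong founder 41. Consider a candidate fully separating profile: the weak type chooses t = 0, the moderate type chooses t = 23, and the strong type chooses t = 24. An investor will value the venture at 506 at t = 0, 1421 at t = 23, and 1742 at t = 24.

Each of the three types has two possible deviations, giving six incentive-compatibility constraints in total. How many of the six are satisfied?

4

Moderate (own payoff 1421 − 80×23 = -419): to t=0 gives 506 → profitable ✗; to t=24 gives 1742 − 80×24 = -178 → profitable ✗.
Weak (own payoff 506): to t=23 gives 1421 − 186×23 = -2857 → no gain ✓; to t=24 gives 1742 − 186×24 = -2722 → no gain ✓.
Strong (own payoff 1742 − 41×24 = 758): to t=0 gives 506 → no gain ✓; to t=23 gives 1421 − 41×23 = 478 → no gain ✓.
4 of the 6 constraints hold; not an equilibrium.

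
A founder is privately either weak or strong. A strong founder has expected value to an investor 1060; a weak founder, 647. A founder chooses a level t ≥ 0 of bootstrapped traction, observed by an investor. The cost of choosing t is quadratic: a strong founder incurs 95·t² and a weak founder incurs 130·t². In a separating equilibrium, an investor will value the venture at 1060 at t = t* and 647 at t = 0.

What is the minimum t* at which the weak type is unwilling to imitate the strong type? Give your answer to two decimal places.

1.78

The weak type at t = 0 receives 647; imitating at t* yields 1060 − 130·t*².
Indifference: 647 = 1060 − 130·t*², so t*² = (1060 − 647) / 130 ≈ 3.1769.
t* = √3.1769 ≈ 1.78.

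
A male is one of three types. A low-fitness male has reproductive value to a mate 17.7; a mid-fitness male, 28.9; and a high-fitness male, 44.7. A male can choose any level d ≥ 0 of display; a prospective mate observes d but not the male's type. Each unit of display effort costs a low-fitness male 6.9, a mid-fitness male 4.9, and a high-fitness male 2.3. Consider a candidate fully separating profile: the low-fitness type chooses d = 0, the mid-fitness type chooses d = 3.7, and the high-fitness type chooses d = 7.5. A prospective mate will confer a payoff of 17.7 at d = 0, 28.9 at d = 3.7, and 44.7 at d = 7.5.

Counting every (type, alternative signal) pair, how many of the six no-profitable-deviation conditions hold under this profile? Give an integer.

5

Mid-fitness (own payoff 28.9 − 4.9×3.7 = 10.77): to d=0 gives 17.7 → profitable ✗; to d=7.5 gives 44.7 − 4.9×7.5 = 7.95 → no gain ✓.
Low-fitness (own payoff 17.7): to d=3.7 gives 28.9 − 6.9×3.7 = 3.37 → no gain ✓; to d=7.5 gives 44.7 − 6.9×7.5 = -7.05 → no gain ✓.
High-fitness (own payoff 44.7 − 2.3×7.5 = 27.45): to d=0 gives 17.7 → no gain ✓; to d=3.7 gives 28.9 − 2.3×3.7 = 20.39 → no gain ✓.
5 of the 6 constraints hold; not an equilibrium.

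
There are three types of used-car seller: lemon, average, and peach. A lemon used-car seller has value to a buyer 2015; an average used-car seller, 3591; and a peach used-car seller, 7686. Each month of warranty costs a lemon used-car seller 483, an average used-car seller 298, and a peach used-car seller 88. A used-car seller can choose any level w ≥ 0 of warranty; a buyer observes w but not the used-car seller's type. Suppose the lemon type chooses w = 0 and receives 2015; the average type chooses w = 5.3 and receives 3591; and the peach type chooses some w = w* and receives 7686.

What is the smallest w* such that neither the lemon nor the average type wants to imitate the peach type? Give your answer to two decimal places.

19.04

Lemon type (on-path payoff 2015) won't mimic when 2015 ≥ 7686 − 483·w*, i.e. w* ≥ 11.74.
Average type (on-path payoff 3591 − 298×5.3 = 2011.6) won't mimic when 2011.6 ≥ 7686 − 298·w*, i.e. w* ≥ 19.04.
Both must hold, so w* = max(11.74, 19.04) = 19.04. The average type's constraint binds.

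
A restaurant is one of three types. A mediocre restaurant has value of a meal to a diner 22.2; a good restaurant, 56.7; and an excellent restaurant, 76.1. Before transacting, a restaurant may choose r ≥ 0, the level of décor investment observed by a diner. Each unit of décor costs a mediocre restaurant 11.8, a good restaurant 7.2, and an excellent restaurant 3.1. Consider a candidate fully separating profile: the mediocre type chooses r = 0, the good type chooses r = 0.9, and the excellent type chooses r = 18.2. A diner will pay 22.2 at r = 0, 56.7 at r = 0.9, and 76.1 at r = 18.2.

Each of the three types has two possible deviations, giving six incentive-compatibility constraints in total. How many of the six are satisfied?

3

Good (own payoff 56.7 − 7.2×0.9 = 50.22): to r=0 gives 22.2 → no gain ✓; to r=18.2 gives 76.1 − 7.2×18.2 = -54.94 → no gain ✓.
Excellent (own payoff 76.1 − 3.1×18.2 = 19.68): to r=0 gives 22.2 → profitable ✗; to r=0.9 gives 56.7 − 3.1×0.9 = 53.91 → profitable ✗.
Mediocre (own payoff 22.2): to r=0.9 gives 56.7 − 11.8×0.9 = 46.08 → profitable ✗; to r=18.2 gives 76.1 − 11.8×18.2 = -138.66 → no gain ✓.
3 of the 6 constraints hold; not an equilibrium.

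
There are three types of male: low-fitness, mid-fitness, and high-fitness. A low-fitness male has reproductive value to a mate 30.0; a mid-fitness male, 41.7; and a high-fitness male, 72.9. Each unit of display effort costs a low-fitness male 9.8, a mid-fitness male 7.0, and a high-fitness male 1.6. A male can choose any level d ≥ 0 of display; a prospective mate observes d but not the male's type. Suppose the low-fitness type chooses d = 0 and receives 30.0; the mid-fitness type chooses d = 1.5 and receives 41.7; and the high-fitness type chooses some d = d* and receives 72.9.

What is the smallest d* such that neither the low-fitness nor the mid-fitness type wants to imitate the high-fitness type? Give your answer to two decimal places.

Mid-fitness type (on-path payoff 41.7 − 7.0×1.5 = 31.2) won't mimic when 31.2 ≥ 72.9 − 7.0·d*, i.e. d* ≥ 5.96.
Low-fitness type (on-path payoff 30.0) won't mimic when 30.0 ≥ 72.9 − 9.8·d*, i.e. d* ≥ 4.38.
Both must hold, so d* = max(4.38, 5.96) = 5.96. The mid-fitness type's constraint binds.

5.96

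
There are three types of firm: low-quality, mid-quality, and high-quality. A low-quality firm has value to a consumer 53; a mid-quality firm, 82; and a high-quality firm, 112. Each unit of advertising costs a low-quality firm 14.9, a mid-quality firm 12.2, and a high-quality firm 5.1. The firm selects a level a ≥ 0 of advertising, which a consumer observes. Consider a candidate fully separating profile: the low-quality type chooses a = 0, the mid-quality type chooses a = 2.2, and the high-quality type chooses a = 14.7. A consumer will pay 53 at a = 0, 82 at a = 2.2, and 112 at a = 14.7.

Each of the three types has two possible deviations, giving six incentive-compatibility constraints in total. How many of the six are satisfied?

4

High-quality (own payoff 112 − 5.1×14.7 = 37.03): to a=0 gives 53 → profitable ✗; to a=2.2 gives 82 − 5.1×2.2 = 70.78 → profitable ✗.
Low-quality (own payoff 53): to a=2.2 gives 82 − 14.9×2.2 = 49.22 → no gain ✓; to a=14.7 gives 112 − 14.9×14.7 = -107.03 → no gain ✓.
Mid-quality (own payoff 82 − 12.2×2.2 = 55.16): to a=0 gives 53 → no gain ✓; to a=14.7 gives 112 − 12.2×14.7 = -67.34 → no gain ✓.
4 of the 6 constraints hold; not an equilibrium.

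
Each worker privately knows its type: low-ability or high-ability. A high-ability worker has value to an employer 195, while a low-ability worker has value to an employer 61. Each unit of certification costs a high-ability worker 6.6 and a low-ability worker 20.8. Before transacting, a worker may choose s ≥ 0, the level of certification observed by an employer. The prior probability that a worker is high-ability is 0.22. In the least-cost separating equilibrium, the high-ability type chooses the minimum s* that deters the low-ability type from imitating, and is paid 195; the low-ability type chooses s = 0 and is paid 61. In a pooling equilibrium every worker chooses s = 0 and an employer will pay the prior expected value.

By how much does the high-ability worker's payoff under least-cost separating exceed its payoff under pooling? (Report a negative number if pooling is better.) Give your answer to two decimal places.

62.00

Least-cost separating signal: s* solves 61 = 195 − 20.8·s*, so s* = (195 − 61)/20.8 ≈ 6.4423.
High-ability type's separating payoff: 195 − 6.6 × s* = 195 − 6.6 × (195 − 61)/20.8 = 195 − 884.4/20.8 ≈ 152.4808.
Pooling payoff: 0.22 × 195 + 0.78 × 61 = 90.48.
Difference: 152.4808 − 90.48 = 62.0008, i.e. 62.00 to two decimal places.
The high-ability type prefers to separate.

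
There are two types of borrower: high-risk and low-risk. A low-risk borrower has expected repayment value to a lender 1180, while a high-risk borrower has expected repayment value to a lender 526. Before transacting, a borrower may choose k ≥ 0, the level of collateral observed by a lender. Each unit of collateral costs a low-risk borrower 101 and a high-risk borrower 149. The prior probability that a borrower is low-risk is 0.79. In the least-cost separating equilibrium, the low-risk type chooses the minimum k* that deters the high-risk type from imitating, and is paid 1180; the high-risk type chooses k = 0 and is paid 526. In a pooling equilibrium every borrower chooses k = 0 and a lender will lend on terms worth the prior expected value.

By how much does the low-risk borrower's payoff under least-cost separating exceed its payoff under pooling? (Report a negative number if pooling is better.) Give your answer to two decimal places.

-305.98

Least-cost separating signal: k* solves 526 = 1180 − 149·k*, so k* = (1180 − 526)/149 ≈ 4.3893.
Low-risk type's separating payoff: 1180 − 101 × k* = 1180 − 101 × (1180 − 526)/149 = 1180 − 66054/149 ≈ 736.6846.
Pooling payoff: 0.79 × 1180 + 0.21 × 526 = 1042.66.
Difference: 736.6846 − 1042.66 = -305.9754, i.e. -305.98 to two decimal places.
The low-risk type would prefer the pooling outcome.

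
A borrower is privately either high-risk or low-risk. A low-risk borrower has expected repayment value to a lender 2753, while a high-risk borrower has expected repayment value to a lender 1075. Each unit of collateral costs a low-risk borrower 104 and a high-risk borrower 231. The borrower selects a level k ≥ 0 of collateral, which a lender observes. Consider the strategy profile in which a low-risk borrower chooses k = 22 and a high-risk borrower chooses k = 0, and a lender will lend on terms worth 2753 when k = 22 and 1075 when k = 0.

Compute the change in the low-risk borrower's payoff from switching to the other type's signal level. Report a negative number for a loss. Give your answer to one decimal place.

610.0

Playing k = 22 the low-risk borrower receives 2753 − 104 × 22 = 465.
Deviating to k = 0 yields 1075 instead.
Gain from deviating: 1075 − 465 = 610.0.
The gain is positive, so the low-risk type's incentive-compatibility constraint is violated — this profile is not a separating equilibrium.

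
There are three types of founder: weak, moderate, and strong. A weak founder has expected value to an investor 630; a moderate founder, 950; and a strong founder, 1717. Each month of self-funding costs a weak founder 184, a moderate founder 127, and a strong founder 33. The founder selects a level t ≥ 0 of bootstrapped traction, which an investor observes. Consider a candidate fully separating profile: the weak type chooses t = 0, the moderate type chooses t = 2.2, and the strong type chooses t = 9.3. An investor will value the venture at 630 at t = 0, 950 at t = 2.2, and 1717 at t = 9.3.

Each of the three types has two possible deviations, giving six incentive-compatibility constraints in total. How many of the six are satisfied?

6

Strong (own payoff 1717 − 33×9.3 = 1410.1): to t=0 gives 630 → no gain ✓; to t=2.2 gives 950 − 33×2.2 = 877.4 → no gain ✓.
Moderate (own payoff 950 − 127×2.2 = 670.6): to t=0 gives 630 → no gain ✓; to t=9.3 gives 1717 − 127×9.3 = 535.9 → no gain ✓.
Weak (own payoff 630): to t=2.2 gives 950 − 184×2.2 = 545.2 → no gain ✓; to t=9.3 gives 1717 − 184×9.3 = 5.8 → no gain ✓.
6 of the 6 constraints hold; this profile is a separating equilibrium.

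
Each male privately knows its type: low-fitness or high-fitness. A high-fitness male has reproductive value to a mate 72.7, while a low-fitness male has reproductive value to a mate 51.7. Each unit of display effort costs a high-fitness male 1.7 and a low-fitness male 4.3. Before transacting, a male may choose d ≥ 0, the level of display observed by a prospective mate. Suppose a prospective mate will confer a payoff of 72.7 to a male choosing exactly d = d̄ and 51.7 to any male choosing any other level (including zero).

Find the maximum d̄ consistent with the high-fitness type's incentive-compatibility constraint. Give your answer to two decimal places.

Choosing d̄ yields the high-fitness type 72.7 − 1.7·d̄; choosing zero yields 51.7.
The high-fitness type is indifferent at 72.7 − 1.7·d̄ = 51.7, i.e. d̄ = (72.7 − 51.7) / 1.7 ≈ 12.35.
For any d̄ above 12.35 the high-fitness type would rather pool at zero, so separation collapses.

12.35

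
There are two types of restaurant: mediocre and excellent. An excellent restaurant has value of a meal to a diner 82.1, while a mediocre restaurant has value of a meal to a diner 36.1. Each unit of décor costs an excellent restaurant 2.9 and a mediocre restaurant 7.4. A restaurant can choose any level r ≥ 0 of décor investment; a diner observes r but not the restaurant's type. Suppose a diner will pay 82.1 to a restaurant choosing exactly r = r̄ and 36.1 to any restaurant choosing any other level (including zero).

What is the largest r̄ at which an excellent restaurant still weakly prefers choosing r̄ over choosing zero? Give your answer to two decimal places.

Choosing r̄ yields the excellent type 82.1 − 2.9·r̄; choosing zero yields 36.1.
The excellent type is indifferent at 82.1 − 2.9·r̄ = 36.1, i.e. r̄ = (82.1 − 36.1) / 2.9 ≈ 15.86.
For any r̄ above 15.86 the excellent type would rather pool at zero, so separation collapses.

15.86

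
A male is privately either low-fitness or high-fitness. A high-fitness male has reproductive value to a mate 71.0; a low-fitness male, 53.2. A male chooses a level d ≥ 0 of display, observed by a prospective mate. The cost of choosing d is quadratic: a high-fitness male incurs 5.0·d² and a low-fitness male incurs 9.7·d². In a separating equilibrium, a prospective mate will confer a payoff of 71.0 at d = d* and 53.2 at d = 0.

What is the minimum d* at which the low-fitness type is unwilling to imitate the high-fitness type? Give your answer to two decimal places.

The low-fitness type at d = 0 receives 53.2; imitating at d* yields 71.0 − 9.7·d*².
Indifference: 53.2 = 71.0 − 9.7·d*², so d*² = (71.0 − 53.2) / 9.7 ≈ 1.8351.
d* = √1.8351 ≈ 1.35.

1.35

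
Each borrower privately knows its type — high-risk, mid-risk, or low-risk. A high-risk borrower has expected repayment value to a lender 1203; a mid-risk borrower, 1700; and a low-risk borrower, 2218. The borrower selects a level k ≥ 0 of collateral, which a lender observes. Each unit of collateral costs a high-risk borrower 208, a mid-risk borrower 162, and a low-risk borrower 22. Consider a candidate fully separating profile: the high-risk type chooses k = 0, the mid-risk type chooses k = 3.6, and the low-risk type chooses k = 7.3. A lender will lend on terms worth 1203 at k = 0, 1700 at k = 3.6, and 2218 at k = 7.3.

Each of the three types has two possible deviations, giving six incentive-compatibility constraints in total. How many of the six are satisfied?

5

Mid-risk (own payoff 1700 − 162×3.6 = 1116.8): to k=0 gives 1203 → profitable ✗; to k=7.3 gives 2218 − 162×7.3 = 1035.4 → no gain ✓.
High-risk (own payoff 1203): to k=3.6 gives 1700 − 208×3.6 = 951.2 → no gain ✓; to k=7.3 gives 2218 − 208×7.3 = 699.6 → no gain ✓.
Low-risk (own payoff 2218 − 22×7.3 = 2057.4): to k=0 gives 1203 → no gain ✓; to k=3.6 gives 1700 − 22×3.6 = 1620.8 → no gain ✓.
5 of the 6 constraints hold; not an equilibrium.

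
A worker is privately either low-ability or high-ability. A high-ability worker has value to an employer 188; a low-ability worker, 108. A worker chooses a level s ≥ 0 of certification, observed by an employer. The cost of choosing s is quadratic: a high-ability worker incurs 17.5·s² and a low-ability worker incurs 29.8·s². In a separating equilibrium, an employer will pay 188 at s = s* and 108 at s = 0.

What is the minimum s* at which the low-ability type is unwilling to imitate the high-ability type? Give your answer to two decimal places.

1.64

The low-ability type at s = 0 receives 108; imitating at s* yields 188 − 29.8·s*².
Indifference: 108 = 188 − 29.8·s*², so s*² = (188 − 108) / 29.8 ≈ 2.6846.
s* = √2.6846 ≈ 1.64.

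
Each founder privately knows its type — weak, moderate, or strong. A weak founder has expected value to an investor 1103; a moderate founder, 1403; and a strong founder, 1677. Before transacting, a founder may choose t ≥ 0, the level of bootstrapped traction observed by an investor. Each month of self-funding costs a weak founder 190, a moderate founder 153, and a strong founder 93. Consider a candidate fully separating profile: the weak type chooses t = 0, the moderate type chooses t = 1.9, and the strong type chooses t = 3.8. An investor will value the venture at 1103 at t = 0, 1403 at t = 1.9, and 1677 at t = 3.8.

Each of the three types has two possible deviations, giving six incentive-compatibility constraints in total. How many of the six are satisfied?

6

Strong (own payoff 1677 − 93×3.8 = 1323.6): to t=0 gives 1103 → no gain ✓; to t=1.9 gives 1403 − 93×1.9 = 1226.3 → no gain ✓.
Weak (own payoff 1103): to t=1.9 gives 1403 − 190×1.9 = 1042 → no gain ✓; to t=3.8 gives 1677 − 190×3.8 = 955 → no gain ✓.
Moderate (own payoff 1403 − 153×1.9 = 1112.3): to t=0 gives 1103 → no gain ✓; to t=3.8 gives 1677 − 153×3.8 = 1095.6 → no gain ✓.
6 of the 6 constraints hold; this profile is a separating equilibrium.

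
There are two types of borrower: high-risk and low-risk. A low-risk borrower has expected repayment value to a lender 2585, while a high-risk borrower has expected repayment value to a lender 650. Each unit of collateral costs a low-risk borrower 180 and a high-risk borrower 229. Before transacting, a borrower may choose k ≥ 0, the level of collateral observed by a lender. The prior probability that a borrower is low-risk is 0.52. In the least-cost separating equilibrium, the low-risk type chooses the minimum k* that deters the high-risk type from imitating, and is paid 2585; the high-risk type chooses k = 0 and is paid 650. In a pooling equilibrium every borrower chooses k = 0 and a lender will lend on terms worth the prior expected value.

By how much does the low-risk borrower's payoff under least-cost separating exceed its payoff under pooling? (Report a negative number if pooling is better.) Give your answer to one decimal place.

-592.2

Least-cost separating signal: k* solves 650 = 2585 − 229·k*, so k* = (2585 − 650)/229 ≈ 8.4498.
Low-risk type's separating payoff: 2585 − 180 × k* = 2585 − 180 × (2585 − 650)/229 = 2585 − 348300/229 ≈ 1064.039.
Pooling payoff: 0.52 × 2585 + 0.48 × 650 = 1656.2.
Difference: 1064.039 − 1656.2 = -592.161, i.e. -592.2 to one decimal place.
The low-risk type would prefer the pooling outcome.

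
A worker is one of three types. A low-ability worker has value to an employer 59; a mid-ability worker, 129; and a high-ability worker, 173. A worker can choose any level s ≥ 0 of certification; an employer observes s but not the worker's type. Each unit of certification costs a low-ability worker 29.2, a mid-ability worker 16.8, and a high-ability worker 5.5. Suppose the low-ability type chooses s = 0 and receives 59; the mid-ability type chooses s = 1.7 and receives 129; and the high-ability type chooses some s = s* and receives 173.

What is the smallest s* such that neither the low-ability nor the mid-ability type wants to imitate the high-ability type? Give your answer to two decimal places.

Mid-ability type (on-path payoff 129 − 16.8×1.7 = 100.44) won't mimic when 100.44 ≥ 173 − 16.8·s*, i.e. s* ≥ 4.32.
Low-ability type (on-path payoff 59) won't mimic when 59 ≥ 173 − 29.2·s*, i.e. s* ≥ 3.90.
Both must hold, so s* = max(3.90, 4.32) = 4.32. The mid-ability type's constraint binds.

4.32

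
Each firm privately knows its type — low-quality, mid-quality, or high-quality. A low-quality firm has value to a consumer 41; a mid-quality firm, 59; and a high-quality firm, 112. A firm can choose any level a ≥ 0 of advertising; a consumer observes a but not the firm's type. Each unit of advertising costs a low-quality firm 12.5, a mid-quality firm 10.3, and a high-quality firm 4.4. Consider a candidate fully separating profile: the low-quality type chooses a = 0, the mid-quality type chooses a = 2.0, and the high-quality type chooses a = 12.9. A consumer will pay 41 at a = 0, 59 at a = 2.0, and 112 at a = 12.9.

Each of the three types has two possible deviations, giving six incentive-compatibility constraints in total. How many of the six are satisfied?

5

Mid-quality (own payoff 59 − 10.3×2.0 = 38.4): to a=0 gives 41 → profitable ✗; to a=12.9 gives 112 − 10.3×12.9 = -20.87 → no gain ✓.
High-quality (own payoff 112 − 4.4×12.9 = 55.24): to a=0 gives 41 → no gain ✓; to a=2.0 gives 59 − 4.4×2.0 = 50.2 → no gain ✓.
Low-quality (own payoff 41): to a=2.0 gives 59 − 12.5×2.0 = 34 → no gain ✓; to a=12.9 gives 112 − 12.5×12.9 = -49.25 → no gain ✓.
5 of the 6 constraints hold; not an equilibrium.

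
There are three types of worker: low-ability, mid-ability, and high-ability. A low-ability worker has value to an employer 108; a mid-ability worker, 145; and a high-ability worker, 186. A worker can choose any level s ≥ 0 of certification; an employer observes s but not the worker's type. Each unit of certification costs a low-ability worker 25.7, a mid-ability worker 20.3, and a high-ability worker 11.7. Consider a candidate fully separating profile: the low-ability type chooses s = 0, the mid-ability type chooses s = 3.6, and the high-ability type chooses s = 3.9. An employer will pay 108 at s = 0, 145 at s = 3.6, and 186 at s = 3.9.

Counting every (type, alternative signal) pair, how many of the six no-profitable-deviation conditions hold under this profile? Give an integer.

4

Low-ability (own payoff 108): to s=3.6 gives 145 − 25.7×3.6 = 52.48 → no gain ✓; to s=3.9 gives 186 − 25.7×3.9 = 85.77 → no gain ✓.
High-ability (own payoff 186 − 11.7×3.9 = 140.37): to s=0 gives 108 → no gain ✓; to s=3.6 gives 145 − 11.7×3.6 = 102.88 → no gain ✓.
Mid-ability (own payoff 145 − 20.3×3.6 = 71.92): to s=0 gives 108 → profitable ✗; to s=3.9 gives 186 − 20.3×3.9 = 106.83 → profitable ✗.
4 of the 6 constraints hold; not an equilibrium.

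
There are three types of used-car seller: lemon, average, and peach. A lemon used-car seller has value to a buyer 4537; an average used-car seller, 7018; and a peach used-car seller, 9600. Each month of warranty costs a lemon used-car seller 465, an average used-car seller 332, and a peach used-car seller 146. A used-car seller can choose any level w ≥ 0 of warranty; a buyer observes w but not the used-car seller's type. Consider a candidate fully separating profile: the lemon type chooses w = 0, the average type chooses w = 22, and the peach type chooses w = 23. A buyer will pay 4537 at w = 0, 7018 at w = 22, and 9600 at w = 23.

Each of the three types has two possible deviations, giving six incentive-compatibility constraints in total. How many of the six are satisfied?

Peach (own payoff 9600 − 146×23 = 6242): to w=0 gives 4537 → no gain ✓; to w=22 gives 7018 − 146×22 = 3806 → no gain ✓.
Average (own payoff 7018 − 332×22 = -286): to w=0 gives 4537 → profitable ✗; to w=23 gives 9600 − 332×23 = 1964 → profitable ✗.
Lemon (own payoff 4537): to w=22 gives 7018 − 465×22 = -3212 → no gain ✓; to w=23 gives 9600 − 465×23 = -1095 → no gain ✓.
4 of the 6 constraints hold; not an equilibrium.

4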